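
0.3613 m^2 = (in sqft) 3.889. Check: 1 sqft = 0.09290304 m^2, so 0.3613 m^2 = 0.3613 / 0.09290304 = 3.8890008 sqft ≈ 3.889 sqft (4 s.f.).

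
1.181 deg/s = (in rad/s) 1 deg/s = 0.017453293 rad/s, so 1.181 deg/s = 1.181 * 0.017453293 = 0.020612338 rad/s. Result: 0.020612338 rad/s ≈ 0.02061 rad/s (4 s.f.). Final answer: 0.02061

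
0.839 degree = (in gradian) 1 degree = 0.017453293 rad, so 0.839 degree = 0.839 * 0.017453293 = 0.014643312 rad. 1 gradian = 0.015707963 rad, so 0.014643312 rad = 0.014643312 / 0.015707963 = 0.93222222 gradian ≈ 0.9322 gradian (4 s.f.). Final answer: 0.9322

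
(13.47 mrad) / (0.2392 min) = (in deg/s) 0.05377. Check: 1 mrad = 0.001 rad, so 13.47 mrad = 13.47 * 0.001 = 0.01347 rad. 1 min = 60 s, so 0.2392 min = 0.2392 * 60 = 14.352 s. Combine: 0.01347 rad / 14.352 s = 0.00093854515 rad/s. 1 deg/s = 0.017453293 rad/s, so 0.00093854515 rad/s = 0.00093854515 / 0.017453293 = 0.053774676 deg/s ≈ 0.05377 deg/s (4 s.f.).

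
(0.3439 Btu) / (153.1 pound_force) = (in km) 0.0005328. Check: 1 Btu = 1055.0559 J, so 0.3439 Btu = 0.3439 * 1055.0559 = 362.83371 J. 1 pound_force = 4.4482216 N, so 153.1 pound_force = 153.1 * 4.4482216 = 681.02273 N. Combine: 362.83371 J / 681.02273 N = 0.53277768 m. 1 km = 1000 m, so 0.53277768 m = 0.53277768 / 1000 = 0.00053277768 km ≈ 0.0005328 km (4 s.f.).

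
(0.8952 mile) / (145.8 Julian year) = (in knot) 1 mile = 1609.344 m, so 0.8952 mile = 0.8952 * 1609.344 = 1440.6847 m. 1 Julian year = 31557600 s, so 145.8 Julian year = 145.8 * 31557600 = 4.6010981e+09 s. Combine: 1440.6847 m / 4.6010981e+09 s = 3.1311759e-07 m/s. 1 knot = 0.51444444 m/s, so 3.1311759e-07 m/s = 3.1311759e-07 / 0.51444444 = 6.0865191e-07 knot ≈ 6.087e-07 knot (4 s.f.). Final answer: 6.087e-07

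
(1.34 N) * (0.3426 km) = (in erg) 1.34 N is already in N. 1 km = 1000 m, so 0.3426 km = 0.3426 * 1000 = 342.6 m. Combine: 1.34 N * 342.6 m = 459.084 J. 1 erg = 1e-07 J, so 459.084 J = 459.084 / 1e-07 = 4.59084e+09 erg ≈ 4.591e+09 erg (4 s.f.). Final answer: 4.591e+09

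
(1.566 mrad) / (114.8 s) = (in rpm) 0.0001303. Check: 1 mrad = 0.001 rad, so 1.566 mrad = 1.566 * 0.001 = 0.001566 rad. 114.8 s is already in s. Combine: 0.001566 rad / 114.8 s = 1.3641115e-05 rad/s. 1 rpm = 0.10471976 rad/s, so 1.3641115e-05 rad/s = 1.3641115e-05 / 0.10471976 = 0.00013026305 rpm ≈ 0.0001303 rpm (4 s.f.).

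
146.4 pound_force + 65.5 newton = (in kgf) 73.09. Check: 1 pound_force = 4.4482216 N, so 146.4 pound_force = 146.4 * 4.4482216 = 651.21964 N. 65.5 newton = 65.5 N. Sum: 651.21964 + 65.5 = 716.71964 N. 1 kgf = 9.80665 N, so 716.71964 N = 716.71964 / 9.80665 = 73.085064 kgf ≈ 73.09 kgf (4 s.f.).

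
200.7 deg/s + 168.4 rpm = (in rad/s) 1 deg/s = 0.017453293 rad/s, so 200.7 deg/s = 200.7 * 0.017453293 = 3.5028758 rad/s. 1 rpm = 0.10471976 rad/s, so 168.4 rpm = 168.4 * 0.10471976 = 17.634807 rad/s. Sum: 3.5028758 + 17.634807 = 21.137683 rad/s. Result: 21.137683 rad/s ≈ 21.14 rad/s (4 s.f.). Final answer: 21.14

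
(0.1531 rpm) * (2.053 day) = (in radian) 2844. Check: 1 rpm = 0.10471976 rad/s, so 0.1531 rpm = 0.1531 * 0.10471976 = 0.016032595 rad/s. 1 day = 86400 s, so 2.053 day = 2.053 * 86400 = 177379.2 s. Combine: 0.016032595 rad/s * 177379.2 s = 2843.8488 rad. 2843.8488 rad = 2843.8488 radian ≈ 2844 radian (4 s.f.).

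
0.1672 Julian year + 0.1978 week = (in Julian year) 1 Julian year = 31557600 s, so 0.1672 Julian year = 0.1672 * 31557600 = 5276430.7 s. 1 week = 604800 s, so 0.1978 week = 0.1978 * 604800 = 119629.44 s. Sum: 5276430.7 + 119629.44 = 5396060.2 s. 1 Julian year = 31557600 s, so 5396060.2 s = 5396060.2 / 31557600 = 0.17099083 Julian year ≈ 0.171 Julian year (4 s.f.). Final answer: 0.171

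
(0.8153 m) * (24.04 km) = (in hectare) 1.96. Check: 0.8153 m is already in m. 1 km = 1000 m, so 24.04 km = 24.04 * 1000 = 24040 m. Combine: 0.8153 m * 24040 m = 19599.812 m^2. 1 hectare = 10000 m^2, so 19599.812 m^2 = 19599.812 / 10000 = 1.9599812 hectare ≈ 1.96 hectare (4 s.f.).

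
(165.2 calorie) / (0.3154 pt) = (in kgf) 1 calorie = 4.184 J, so 165.2 calorie = 165.2 * 4.184 = 691.1968 J. 1 pt = 0.00035277778 m, so 0.3154 pt = 0.3154 * 0.00035277778 = 0.00011126611 m. Combine: 691.1968 J / 0.00011126611 m = 6212105.3 N. 1 kgf = 9.80665 N, so 6212105.3 N = 6212105.3 / 9.80665 = 633458.45 kgf ≈ 6.335e+05 kgf (4 s.f.). Final answer: 6.335e+05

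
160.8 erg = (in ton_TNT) 3.843e-15. Check: 1 erg = 1e-07 J, so 160.8 erg = 160.8 * 1e-07 = 1.608e-05 J. 1 ton_TNT = 4.184e+09 J, so 1.608e-05 J = 1.608e-05 / 4.184e+09 = 3.8432122e-15 ton_TNT ≈ 3.843e-15 ton_TNT (4 s.f.).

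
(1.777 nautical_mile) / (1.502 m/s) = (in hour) 1 nautical_mile = 1852 m, so 1.777 nautical_mile = 1.777 * 1852 = 3291.004 m. 1.502 m/s is already in m/s. Combine: 3291.004 m / 1.502 m/s = 2191.0812 s. 1 hour = 3600 s, so 2191.0812 s = 2191.0812 / 3600 = 0.60863367 hour ≈ 0.6086 hour (4 s.f.). Final answer: 0.6086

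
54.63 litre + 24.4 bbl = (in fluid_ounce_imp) 1.385e+05. Check: 1 litre = 0.001 m^3, so 54.63 litre = 54.63 * 0.001 = 0.05463 m^3. 1 bbl = 0.15898729 m^3, so 24.4 bbl = 24.4 * 0.15898729 = 3.87929 m^3. Sum: 0.05463 + 3.87929 = 3.93392 m^3. 1 fluid_ounce_imp = 2.8413063e-05 m^3, so 3.93392 m^3 = 3.93392 / 2.8413063e-05 = 138454.63 fluid_ounce_imp ≈ 1.385e+05 fluid_ounce_imp (4 s.f.).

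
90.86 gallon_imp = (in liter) 413.1. Check: 1 gallon_imp = 0.00454609 m^3, so 90.86 gallon_imp = 90.86 * 0.00454609 = 0.41305774 m^3. 1 liter = 0.001 m^3, so 0.41305774 m^3 = 0.41305774 / 0.001 = 413.05774 liter ≈ 413.1 liter (4 s.f.).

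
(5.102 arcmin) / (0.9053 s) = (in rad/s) 1 arcmin = 0.00029088821 rad, so 5.102 arcmin = 5.102 * 0.00029088821 = 0.0014841116 rad. 0.9053 s is already in s. Combine: 0.0014841116 rad / 0.9053 s = 0.0016393589 rad/s. Result: 0.0016393589 rad/s ≈ 0.001639 rad/s (4 s.f.). Final answer: 0.001639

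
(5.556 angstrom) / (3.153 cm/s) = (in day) 2.04e-13. Check: 1 angstrom = 1e-10 m, so 5.556 angstrom = 5.556 * 1e-10 = 5.556e-10 m. 1 cm/s = 0.01 m/s, so 3.153 cm/s = 3.153 * 0.01 = 0.03153 m/s. Combine: 5.556e-10 m / 0.03153 m/s = 1.7621313e-08 s. 1 day = 86400 s, so 1.7621313e-08 s = 1.7621313e-08 / 86400 = 2.0395038e-13 day ≈ 2.04e-13 day (4 s.f.).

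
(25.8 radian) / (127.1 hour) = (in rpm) 0.0005384. Check: 25.8 radian = 25.8 rad. 1 hour = 3600 s, so 127.1 hour = 127.1 * 3600 = 457560 s. Combine: 25.8 rad / 457560 s = 5.6386048e-05 rad/s. 1 rpm = 0.10471976 rad/s, so 5.6386048e-05 rad/s = 5.6386048e-05 / 0.10471976 = 0.00053844709 rpm ≈ 0.0005384 rpm (4 s.f.).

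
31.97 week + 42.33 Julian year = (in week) 2241. Check: 1 week = 604800 s, so 31.97 week = 31.97 * 604800 = 19335456 s. 1 Julian year = 31557600 s, so 42.33 Julian year = 42.33 * 31557600 = 1.3358332e+09 s. Sum: 19335456 + 1.3358332e+09 = 1.3551687e+09 s. 1 week = 604800 s, so 1.3551687e+09 s = 1.3551687e+09 / 604800 = 2240.6889 week ≈ 2241 week (4 s.f.).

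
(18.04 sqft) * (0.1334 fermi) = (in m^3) 1 sqft = 0.09290304 m^2, so 18.04 sqft = 18.04 * 0.09290304 = 1.6759708 m^2. 1 fermi = 1e-15 m, so 0.1334 fermi = 0.1334 * 1e-15 = 1.334e-16 m. Combine: 1.6759708 m^2 * 1.334e-16 m = 2.2357451e-16 m^3. Result: 2.2357451e-16 m^3 ≈ 2.236e-16 m^3 (4 s.f.). Final answer: 2.236e-16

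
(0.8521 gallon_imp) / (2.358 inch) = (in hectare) 6.468e-06. Check: 1 gallon_imp = 0.00454609 m^3, so 0.8521 gallon_imp = 0.8521 * 0.00454609 = 0.0038737233 m^3. 1 inch = 0.0254 m, so 2.358 inch = 2.358 * 0.0254 = 0.0598932 m. Combine: 0.0038737233 m^3 / 0.0598932 m = 0.06467718 m^2. 1 hectare = 10000 m^2, so 0.06467718 m^2 = 0.06467718 / 10000 = 6.467718e-06 hectare ≈ 6.468e-06 hectare (4 s.f.).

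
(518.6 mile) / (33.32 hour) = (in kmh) 1 mile = 1609.344 m, so 518.6 mile = 518.6 * 1609.344 = 834605.8 m. 1 hour = 3600 s, so 33.32 hour = 33.32 * 3600 = 119952 s. Combine: 834605.8 m / 119952 s = 6.9578315 m/s. 1 kmh = 0.27777778 m/s, so 6.9578315 m/s = 6.9578315 / 0.27777778 = 25.048193 kmh ≈ 25.05 kmh (4 s.f.). Final answer: 25.05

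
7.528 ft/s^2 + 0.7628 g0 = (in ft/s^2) 1 ft/s^2 = 0.3048 m/s^2, so 7.528 ft/s^2 = 7.528 * 0.3048 = 2.2945344 m/s^2. 1 g0 = 9.80665 m/s^2, so 0.7628 g0 = 0.7628 * 9.80665 = 7.4805126 m/s^2. Sum: 2.2945344 + 7.4805126 = 9.775047 m/s^2. 1 ft/s^2 = 0.3048 m/s^2, so 9.775047 m/s^2 = 9.775047 / 0.3048 = 32.070364 ft/s^2 ≈ 32.07 ft/s^2 (4 s.f.). Final answer: 32.07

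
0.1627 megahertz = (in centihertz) 1.627e+07. Check: 1 megahertz = 1000000 Hz, so 0.1627 megahertz = 0.1627 * 1000000 = 162700 Hz. 1 centihertz = 0.01 Hz, so 162700 Hz = 162700 / 0.01 = 16270000 centihertz ≈ 1.627e+07 centihertz (4 s.f.).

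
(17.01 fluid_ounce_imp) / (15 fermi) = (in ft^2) 3.468e+11. Check: 1 fluid_ounce_imp = 2.8413063e-05 m^3, so 17.01 fluid_ounce_imp = 17.01 * 2.8413063e-05 = 0.00048330619 m^3. 1 fermi = 1e-15 m, so 15 fermi = 15 * 1e-15 = 1.5e-14 m. Combine: 0.00048330619 m^3 / 1.5e-14 m = 3.2220413e+10 m^2. 1 ft^2 = 0.09290304 m^2, so 3.2220413e+10 m^2 = 3.2220413e+10 / 0.09290304 = 3.4681764e+11 ft^2 ≈ 3.468e+11 ft^2 (4 s.f.).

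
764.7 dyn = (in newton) 1 dyn = 1e-05 N, so 764.7 dyn = 764.7 * 1e-05 = 0.007647 N. 0.007647 N = 0.007647 newton. Final answer: 0.007647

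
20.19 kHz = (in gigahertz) 2.019e-05. Check: 1 kHz = 1000 Hz, so 20.19 kHz = 20.19 * 1000 = 20190 Hz. 1 gigahertz = 1e+09 Hz, so 20190 Hz = 20190 / 1e+09 = 2.019e-05 gigahertz.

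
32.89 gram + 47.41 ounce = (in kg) 1 gram = 0.001 kg, so 32.89 gram = 32.89 * 0.001 = 0.03289 kg. 1 ounce = 0.028349523 kg, so 47.41 ounce = 47.41 * 0.028349523 = 1.3440509 kg. Sum: 0.03289 + 1.3440509 = 1.3769409 kg. Result: 1.3769409 kg ≈ 1.377 kg (4 s.f.). Final answer: 1.377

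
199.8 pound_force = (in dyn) 8.888e+07. Check: 1 pound_force = 4.4482216 N, so 199.8 pound_force = 199.8 * 4.4482216 = 888.75468 N. 1 dyn = 1e-05 N, so 888.75468 N = 888.75468 / 1e-05 = 88875468 dyn ≈ 8.888e+07 dyn (4 s.f.).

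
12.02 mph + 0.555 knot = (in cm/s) 1 mph = 0.44704 m/s, so 12.02 mph = 12.02 * 0.44704 = 5.3734208 m/s. 1 knot = 0.51444444 m/s, so 0.555 knot = 0.555 * 0.51444444 = 0.28551667 m/s. Sum: 5.3734208 + 0.28551667 = 5.6589375 m/s. 1 cm/s = 0.01 m/s, so 5.6589375 m/s = 5.6589375 / 0.01 = 565.89375 cm/s ≈ 565.9 cm/s (4 s.f.). Final answer: 565.9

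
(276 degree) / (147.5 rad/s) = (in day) 1 degree = 0.017453293 rad, so 276 degree = 276 * 0.017453293 = 4.8171087 rad. 147.5 rad/s is already in rad/s. Combine: 4.8171087 rad / 147.5 rad/s = 0.032658364 s. 1 day = 86400 s, so 0.032658364 s = 0.032658364 / 86400 = 3.7799033e-07 day ≈ 3.78e-07 day (4 s.f.). Final answer: 3.78e-07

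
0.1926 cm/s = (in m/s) 0.001926. Check: 1 cm/s = 0.01 m/s, so 0.1926 cm/s = 0.1926 * 0.01 = 0.001926 m/s. Result: 0.001926 m/s.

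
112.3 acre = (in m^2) 1 acre = 4046.8564 m^2, so 112.3 acre = 112.3 * 4046.8564 = 454461.98 m^2. Result: 454461.98 m^2 ≈ 4.545e+05 m^2 (4 s.f.). Final answer: 4.545e+05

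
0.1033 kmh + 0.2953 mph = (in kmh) 0.5785. Check: 1 kmh = 0.27777778 m/s, so 0.1033 kmh = 0.1033 * 0.27777778 = 0.028694444 m/s. 1 mph = 0.44704 m/s, so 0.2953 mph = 0.2953 * 0.44704 = 0.13201091 m/s. Sum: 0.028694444 + 0.13201091 = 0.16070536 m/s. 1 kmh = 0.27777778 m/s, so 0.16070536 m/s = 0.16070536 / 0.27777778 = 0.57853928 kmh ≈ 0.5785 kmh (4 s.f.).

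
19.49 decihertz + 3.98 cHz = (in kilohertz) 1 decihertz = 0.1 Hz, so 19.49 decihertz = 19.49 * 0.1 = 1.949 Hz. 1 cHz = 0.01 Hz, so 3.98 cHz = 3.98 * 0.01 = 0.0398 Hz. Sum: 1.949 + 0.0398 = 1.9888 Hz. 1 kilohertz = 1000 Hz, so 1.9888 Hz = 1.9888 / 1000 = 0.0019888 kilohertz ≈ 0.001989 kilohertz (4 s.f.). Final answer: 0.001989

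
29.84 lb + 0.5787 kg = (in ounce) 497.9. Check: 1 lb = 0.45359237 kg, so 29.84 lb = 29.84 * 0.45359237 = 13.535196 kg. 0.5787 kg is already in kg. Sum: 13.535196 + 0.5787 = 14.113896 kg. 1 ounce = 0.028349523 kg, so 14.113896 kg = 14.113896 / 0.028349523 = 497.85304 ounce ≈ 497.9 ounce (4 s.f.).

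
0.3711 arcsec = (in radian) 1.799e-06. Check: 1 arcsec = 4.8481368e-06 rad, so 0.3711 arcsec = 0.3711 * 4.8481368e-06 = 1.7991436e-06 rad. 1.7991436e-06 rad = 1.7991436e-06 radian ≈ 1.799e-06 radian (4 s.f.).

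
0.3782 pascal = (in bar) 3.782e-06. Check: 0.3782 pascal = 0.3782 Pa. 1 bar = 100000 Pa, so 0.3782 Pa = 0.3782 / 100000 = 3.782e-06 bar.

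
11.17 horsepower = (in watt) 1 horsepower = 745.69987 W, so 11.17 horsepower = 11.17 * 745.69987 = 8329.4676 W. 8329.4676 W = 8329.4676 watt ≈ 8329 watt (4 s.f.). Final answer: 8329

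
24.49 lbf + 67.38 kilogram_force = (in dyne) 7.697e+07. Check: 1 lbf = 4.4482216 N, so 24.49 lbf = 24.49 * 4.4482216 = 108.93695 N. 1 kilogram_force = 9.80665 N, so 67.38 kilogram_force = 67.38 * 9.80665 = 660.77208 N. Sum: 108.93695 + 660.77208 = 769.70902 N. 1 dyne = 1e-05 N, so 769.70902 N = 769.70902 / 1e-05 = 76970902 dyne ≈ 7.697e+07 dyne (4 s.f.).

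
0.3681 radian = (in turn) 0.05858. Check: 0.3681 radian = 0.3681 rad. 1 turn = 6.2831853 rad, so 0.3681 rad = 0.3681 / 6.2831853 = 0.058584935 turn ≈ 0.05858 turn (4 s.f.).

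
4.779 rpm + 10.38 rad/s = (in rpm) 1 rpm = 0.10471976 rad/s, so 4.779 rpm = 4.779 * 0.10471976 = 0.50045571 rad/s. 10.38 rad/s is already in rad/s. Sum: 0.50045571 + 10.38 = 10.880456 rad/s. 1 rpm = 0.10471976 rad/s, so 10.880456 rad/s = 10.880456 / 0.10471976 = 103.9007 rpm ≈ 103.9 rpm (4 s.f.). Final answer: 103.9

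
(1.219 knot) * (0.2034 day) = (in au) 1 knot = 0.51444444 m/s, so 1.219 knot = 1.219 * 0.51444444 = 0.62710778 m/s. 1 day = 86400 s, so 0.2034 day = 0.2034 * 86400 = 17573.76 s. Combine: 0.62710778 m/s * 17573.76 s = 11020.642 m. 1 au = 1.4959787e+11 m, so 11020.642 m = 11020.642 / 1.4959787e+11 = 7.3668439e-08 au ≈ 7.367e-08 au (4 s.f.). Final answer: 7.367e-08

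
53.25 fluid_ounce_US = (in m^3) 1 fluid_ounce_US = 2.957353e-05 m^3, so 53.25 fluid_ounce_US = 53.25 * 2.957353e-05 = 0.0015747904 m^3. Result: 0.0015747904 m^3 ≈ 0.001575 m^3 (4 s.f.). Final answer: 0.001575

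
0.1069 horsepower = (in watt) 79.72. Check: 1 horsepower = 745.69987 W, so 0.1069 horsepower = 0.1069 * 745.69987 = 79.715316 W. 79.715316 W = 79.715316 watt ≈ 79.72 watt (4 s.f.).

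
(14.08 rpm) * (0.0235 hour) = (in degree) 7147. Check: 1 rpm = 0.10471976 rad/s, so 14.08 rpm = 14.08 * 0.10471976 = 1.4744542 rad/s. 1 hour = 3600 s, so 0.0235 hour = 0.0235 * 3600 = 84.6 s. Combine: 1.4744542 rad/s * 84.6 s = 124.73882 rad. 1 degree = 0.017453293 rad, so 124.73882 rad = 124.73882 / 0.017453293 = 7147.008 degree ≈ 7147 degree (4 s.f.).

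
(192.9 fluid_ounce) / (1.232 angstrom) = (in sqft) 4.984e+08. Check: 1 fluid_ounce = 2.957353e-05 m^3, so 192.9 fluid_ounce = 192.9 * 2.957353e-05 = 0.0057047339 m^3. 1 angstrom = 1e-10 m, so 1.232 angstrom = 1.232 * 1e-10 = 1.232e-10 m. Combine: 0.0057047339 m^3 / 1.232e-10 m = 46304658 m^2. 1 sqft = 0.09290304 m^2, so 46304658 m^2 = 46304658 / 0.09290304 = 4.9841919e+08 sqft ≈ 4.984e+08 sqft (4 s.f.).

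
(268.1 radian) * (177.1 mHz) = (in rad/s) 268.1 radian = 268.1 rad. 1 mHz = 0.001 Hz, so 177.1 mHz = 177.1 * 0.001 = 0.1771 Hz. Combine: 268.1 rad * 0.1771 Hz = 47.48051 rad/s. Result: 47.48051 rad/s ≈ 47.48 rad/s (4 s.f.). Final answer: 47.48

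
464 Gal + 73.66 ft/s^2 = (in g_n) 2.763. Check: 1 Gal = 0.01 m/s^2, so 464 Gal = 464 * 0.01 = 4.64 m/s^2. 1 ft/s^2 = 0.3048 m/s^2, so 73.66 ft/s^2 = 73.66 * 0.3048 = 22.451568 m/s^2. Sum: 4.64 + 22.451568 = 27.091568 m/s^2. 1 g_n = 9.80665 m/s^2, so 27.091568 m/s^2 = 27.091568 / 9.80665 = 2.7625711 g_n ≈ 2.763 g_n (4 s.f.).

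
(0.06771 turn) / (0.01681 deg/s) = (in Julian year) 1 turn = 6.2831853 rad, so 0.06771 turn = 0.06771 * 6.2831853 = 0.42543448 rad. 1 deg/s = 0.017453293 rad/s, so 0.01681 deg/s = 0.01681 * 0.017453293 = 0.00029338985 rad/s. Combine: 0.42543448 rad / 0.00029338985 rad/s = 1450.0654 s. 1 Julian year = 31557600 s, so 1450.0654 s = 1450.0654 / 31557600 = 4.5949801e-05 Julian year ≈ 4.595e-05 Julian year (4 s.f.). Final answer: 4.595e-05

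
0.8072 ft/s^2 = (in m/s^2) 1 ft/s^2 = 0.3048 m/s^2, so 0.8072 ft/s^2 = 0.8072 * 0.3048 = 0.24603456 m/s^2. Result: 0.24603456 m/s^2 ≈ 0.246 m/s^2 (4 s.f.). Final answer: 0.246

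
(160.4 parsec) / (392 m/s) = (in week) 1 parsec = 3.0856776e+16 m, so 160.4 parsec = 160.4 * 3.0856776e+16 = 4.9494268e+18 m. 392 m/s is already in m/s. Combine: 4.9494268e+18 m / 392 m/s = 1.2626089e+16 s. 1 week = 604800 s, so 1.2626089e+16 s = 1.2626089e+16 / 604800 = 2.087647e+10 week ≈ 2.088e+10 week (4 s.f.). Final answer: 2.088e+10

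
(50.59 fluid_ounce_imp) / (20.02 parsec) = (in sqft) 1 fluid_ounce_imp = 2.8413063e-05 m^3, so 50.59 fluid_ounce_imp = 50.59 * 2.8413063e-05 = 0.0014374168 m^3. 1 parsec = 3.0856776e+16 m, so 20.02 parsec = 20.02 * 3.0856776e+16 = 6.1775265e+17 m. Combine: 0.0014374168 m^3 / 6.1775265e+17 m = 2.3268485e-21 m^2. 1 sqft = 0.09290304 m^2, so 2.3268485e-21 m^2 = 2.3268485e-21 / 0.09290304 = 2.5045989e-20 sqft ≈ 2.505e-20 sqft (4 s.f.). Final answer: 2.505e-20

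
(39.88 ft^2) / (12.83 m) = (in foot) 0.9474. Check: 1 ft^2 = 0.09290304 m^2, so 39.88 ft^2 = 39.88 * 0.09290304 = 3.7049732 m^2. 12.83 m is already in m. Combine: 3.7049732 m^2 / 12.83 m = 0.28877422 m. 1 foot = 0.3048 m, so 0.28877422 m = 0.28877422 / 0.3048 = 0.94742198 foot ≈ 0.9474 foot (4 s.f.).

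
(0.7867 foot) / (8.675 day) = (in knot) 6.219e-07. Check: 1 foot = 0.3048 m, so 0.7867 foot = 0.7867 * 0.3048 = 0.23978616 m. 1 day = 86400 s, so 8.675 day = 8.675 * 86400 = 749520 s. Combine: 0.23978616 m / 749520 s = 3.1991963e-07 m/s. 1 knot = 0.51444444 m/s, so 3.1991963e-07 m/s = 3.1991963e-07 / 0.51444444 = 6.2187401e-07 knot ≈ 6.219e-07 knot (4 s.f.).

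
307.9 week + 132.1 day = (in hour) 5.49e+04. Check: 1 week = 604800 s, so 307.9 week = 307.9 * 604800 = 1.8621792e+08 s. 1 day = 86400 s, so 132.1 day = 132.1 * 86400 = 11413440 s. Sum: 1.8621792e+08 + 11413440 = 1.9763136e+08 s. 1 hour = 3600 s, so 1.9763136e+08 s = 1.9763136e+08 / 3600 = 54897.6 hour ≈ 5.49e+04 hour (4 s.f.).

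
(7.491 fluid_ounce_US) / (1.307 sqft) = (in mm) 1 fluid_ounce_US = 2.957353e-05 m^3, so 7.491 fluid_ounce_US = 7.491 * 2.957353e-05 = 0.00022153531 m^3. 1 sqft = 0.09290304 m^2, so 1.307 sqft = 1.307 * 0.09290304 = 0.12142427 m^2. Combine: 0.00022153531 m^3 / 0.12142427 m^2 = 0.001824473 m. 1 mm = 0.001 m, so 0.001824473 m = 0.001824473 / 0.001 = 1.824473 mm ≈ 1.824 mm (4 s.f.). Final answer: 1.824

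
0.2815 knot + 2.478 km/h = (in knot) 1 knot = 0.51444444 m/s, so 0.2815 knot = 0.2815 * 0.51444444 = 0.14481611 m/s. 1 km/h = 0.27777778 m/s, so 2.478 km/h = 2.478 * 0.27777778 = 0.68833333 m/s. Sum: 0.14481611 + 0.68833333 = 0.83314944 m/s. 1 knot = 0.51444444 m/s, so 0.83314944 m/s = 0.83314944 / 0.51444444 = 1.619513 knot ≈ 1.62 knot (4 s.f.). Final answer: 1.62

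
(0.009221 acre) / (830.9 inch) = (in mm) 1 acre = 4046.8564 m^2, so 0.009221 acre = 0.009221 * 4046.8564 = 37.316063 m^2. 1 inch = 0.0254 m, so 830.9 inch = 830.9 * 0.0254 = 21.10486 m. Combine: 37.316063 m^2 / 21.10486 m = 1.7681265 m. 1 mm = 0.001 m, so 1.7681265 m = 1.7681265 / 0.001 = 1768.1265 mm ≈ 1768 mm (4 s.f.). Final answer: 1768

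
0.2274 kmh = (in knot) 0.1228. Check: 1 kmh = 0.27777778 m/s, so 0.2274 kmh = 0.2274 * 0.27777778 = 0.063166667 m/s. 1 knot = 0.51444444 m/s, so 0.063166667 m/s = 0.063166667 / 0.51444444 = 0.12278618 knot ≈ 0.1228 knot (4 s.f.).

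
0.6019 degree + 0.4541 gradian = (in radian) 0.01764. Check: 1 degree = 0.017453293 rad, so 0.6019 degree = 0.6019 * 0.017453293 = 0.010505137 rad. 1 gradian = 0.015707963 rad, so 0.4541 gradian = 0.4541 * 0.015707963 = 0.0071329861 rad. Sum: 0.010505137 + 0.0071329861 = 0.017638123 rad. 0.017638123 rad = 0.017638123 radian ≈ 0.01764 radian (4 s.f.).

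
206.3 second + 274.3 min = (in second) 206.3 second = 206.3 s. 1 min = 60 s, so 274.3 min = 274.3 * 60 = 16458 s. Sum: 206.3 + 16458 = 16664.3 s. 16664.3 s = 16664.3 second ≈ 1.666e+04 second (4 s.f.). Final answer: 1.666e+04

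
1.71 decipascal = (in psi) 1 decipascal = 0.1 Pa, so 1.71 decipascal = 1.71 * 0.1 = 0.171 Pa. 1 psi = 6894.7573 Pa, so 0.171 Pa = 0.171 / 6894.7573 = 2.4801453e-05 psi ≈ 2.48e-05 psi (4 s.f.). Final answer: 2.48e-05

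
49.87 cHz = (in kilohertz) 0.0004987. Check: 1 cHz = 0.01 Hz, so 49.87 cHz = 49.87 * 0.01 = 0.4987 Hz. 1 kilohertz = 1000 Hz, so 0.4987 Hz = 0.4987 / 1000 = 0.0004987 kilohertz.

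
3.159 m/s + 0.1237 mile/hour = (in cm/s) 321.4. Check: 3.159 m/s is already in m/s. 1 mile/hour = 0.44704 m/s, so 0.1237 mile/hour = 0.1237 * 0.44704 = 0.055298848 m/s. Sum: 3.159 + 0.055298848 = 3.2142988 m/s. 1 cm/s = 0.01 m/s, so 3.2142988 m/s = 3.2142988 / 0.01 = 321.42988 cm/s ≈ 321.4 cm/s (4 s.f.).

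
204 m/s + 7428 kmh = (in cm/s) 2.267e+05. Check: 204 m/s is already in m/s. 1 kmh = 0.27777778 m/s, so 7428 kmh = 7428 * 0.27777778 = 2063.3333 m/s. Sum: 204 + 2063.3333 = 2267.3333 m/s. 1 cm/s = 0.01 m/s, so 2267.3333 m/s = 2267.3333 / 0.01 = 226733.33 cm/s ≈ 2.267e+05 cm/s (4 s.f.).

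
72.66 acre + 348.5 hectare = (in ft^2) 4.068e+07. Check: 1 acre = 4046.8564 m^2, so 72.66 acre = 72.66 * 4046.8564 = 294044.59 m^2. 1 hectare = 10000 m^2, so 348.5 hectare = 348.5 * 10000 = 3485000 m^2. Sum: 294044.59 + 3485000 = 3779044.6 m^2. 1 ft^2 = 0.09290304 m^2, so 3779044.6 m^2 = 3779044.6 / 0.09290304 = 40677297 ft^2 ≈ 4.068e+07 ft^2 (4 s.f.).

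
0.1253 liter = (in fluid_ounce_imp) 1 liter = 0.001 m^3, so 0.1253 liter = 0.1253 * 0.001 = 0.0001253 m^3. 1 fluid_ounce_imp = 2.8413063e-05 m^3, so 0.0001253 m^3 = 0.0001253 / 2.8413063e-05 = 4.4099435 fluid_ounce_imp ≈ 4.41 fluid_ounce_imp (4 s.f.). Final answer: 4.41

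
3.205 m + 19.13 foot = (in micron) 9.036e+06. Check: 3.205 m is already in m. 1 foot = 0.3048 m, so 19.13 foot = 19.13 * 0.3048 = 5.830824 m. Sum: 3.205 + 5.830824 = 9.035824 m. 1 micron = 1e-06 m, so 9.035824 m = 9.035824 / 1e-06 = 9035824 micron ≈ 9.036e+06 micron (4 s.f.).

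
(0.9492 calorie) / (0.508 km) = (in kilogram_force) 1 calorie = 4.184 J, so 0.9492 calorie = 0.9492 * 4.184 = 3.9714528 J. 1 km = 1000 m, so 0.508 km = 0.508 * 1000 = 508 m. Combine: 3.9714528 J / 508 m = 0.0078178205 N. 1 kilogram_force = 9.80665 N, so 0.0078178205 N = 0.0078178205 / 9.80665 = 0.00079719583 kilogram_force ≈ 0.0007972 kilogram_force (4 s.f.). Final answer: 0.0007972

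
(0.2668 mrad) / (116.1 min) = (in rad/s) 3.83e-08. Check: 1 mrad = 0.001 rad, so 0.2668 mrad = 0.2668 * 0.001 = 0.0002668 rad. 1 min = 60 s, so 116.1 min = 116.1 * 60 = 6966 s. Combine: 0.0002668 rad / 6966 s = 3.8300316e-08 rad/s. Result: 3.8300316e-08 rad/s ≈ 3.83e-08 rad/s (4 s.f.).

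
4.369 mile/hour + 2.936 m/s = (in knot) 1 mile/hour = 0.44704 m/s, so 4.369 mile/hour = 4.369 * 0.44704 = 1.9531178 m/s. 2.936 m/s is already in m/s. Sum: 1.9531178 + 2.936 = 4.8891178 m/s. 1 knot = 0.51444444 m/s, so 4.8891178 m/s = 4.8891178 / 0.51444444 = 9.5036846 knot ≈ 9.504 knot (4 s.f.). Final answer: 9.504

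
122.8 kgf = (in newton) 1 kgf = 9.80665 N, so 122.8 kgf = 122.8 * 9.80665 = 1204.2566 N. 1204.2566 N = 1204.2566 newton ≈ 1204 newton (4 s.f.). Final answer: 1204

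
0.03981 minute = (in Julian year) 7.569e-08. Check: 1 minute = 60 s, so 0.03981 minute = 0.03981 * 60 = 2.3886 s. 1 Julian year = 31557600 s, so 2.3886 s = 2.3886 / 31557600 = 7.5690167e-08 Julian year ≈ 7.569e-08 Julian year (4 s.f.).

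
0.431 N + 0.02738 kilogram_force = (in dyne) 6.995e+04. Check: 0.431 N is already in N. 1 kilogram_force = 9.80665 N, so 0.02738 kilogram_force = 0.02738 * 9.80665 = 0.26850608 N. Sum: 0.431 + 0.26850608 = 0.69950608 N. 1 dyne = 1e-05 N, so 0.69950608 N = 0.69950608 / 1e-05 = 69950.608 dyne ≈ 6.995e+04 dyne (4 s.f.).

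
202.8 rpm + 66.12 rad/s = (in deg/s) 5005. Check: 1 rpm = 0.10471976 rad/s, so 202.8 rpm = 202.8 * 0.10471976 = 21.237166 rad/s. 66.12 rad/s is already in rad/s. Sum: 21.237166 + 66.12 = 87.357166 rad/s. 1 deg/s = 0.017453293 rad/s, so 87.357166 rad/s = 87.357166 / 0.017453293 = 5005.1969 deg/s ≈ 5005 deg/s (4 s.f.).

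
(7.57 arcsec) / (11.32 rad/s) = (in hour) 9.006e-10. Check: 1 arcsec = 4.8481368e-06 rad, so 7.57 arcsec = 7.57 * 4.8481368e-06 = 3.6700396e-05 rad. 11.32 rad/s is already in rad/s. Combine: 3.6700396e-05 rad / 11.32 rad/s = 3.2420844e-06 s. 1 hour = 3600 s, so 3.2420844e-06 s = 3.2420844e-06 / 3600 = 9.0057901e-10 hour ≈ 9.006e-10 hour (4 s.f.).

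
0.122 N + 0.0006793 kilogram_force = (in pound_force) 0.02892. Check: 0.122 N is already in N. 1 kilogram_force = 9.80665 N, so 0.0006793 kilogram_force = 0.0006793 * 9.80665 = 0.0066616573 N. Sum: 0.122 + 0.0066616573 = 0.12866166 N. 1 pound_force = 4.4482216 N, so 0.12866166 N = 0.12866166 / 4.4482216 = 0.028924291 pound_force ≈ 0.02892 pound_force (4 s.f.).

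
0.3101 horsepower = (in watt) 231.2. Check: 1 horsepower = 745.69987 W, so 0.3101 horsepower = 0.3101 * 745.69987 = 231.24153 W. 231.24153 W = 231.24153 watt ≈ 231.2 watt (4 s.f.).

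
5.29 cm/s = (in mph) 0.1183. Check: 1 cm/s = 0.01 m/s, so 5.29 cm/s = 5.29 * 0.01 = 0.0529 m/s. 1 mph = 0.44704 m/s, so 0.0529 m/s = 0.0529 / 0.44704 = 0.11833393 mph ≈ 0.1183 mph (4 s.f.).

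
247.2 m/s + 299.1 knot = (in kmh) 247.2 m/s is already in m/s. 1 knot = 0.51444444 m/s, so 299.1 knot = 299.1 * 0.51444444 = 153.87033 m/s. Sum: 247.2 + 153.87033 = 401.07033 m/s. 1 kmh = 0.27777778 m/s, so 401.07033 m/s = 401.07033 / 0.27777778 = 1443.8532 kmh ≈ 1444 kmh (4 s.f.). Final answer: 1444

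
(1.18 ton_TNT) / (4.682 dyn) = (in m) 1 ton_TNT = 4.184e+09 J, so 1.18 ton_TNT = 1.18 * 4.184e+09 = 4.93712e+09 J. 1 dyn = 1e-05 N, so 4.682 dyn = 4.682 * 1e-05 = 4.682e-05 N. Combine: 4.93712e+09 J / 4.682e-05 N = 1.0544895e+14 m. Result: 1.0544895e+14 m ≈ 1.054e+14 m (4 s.f.). Final answer: 1.054e+14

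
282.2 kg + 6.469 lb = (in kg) 285.1. Check: 282.2 kg is already in kg. 1 lb = 0.45359237 kg, so 6.469 lb = 6.469 * 0.45359237 = 2.934289 kg. Sum: 282.2 + 2.934289 = 285.13429 kg. Result: 285.13429 kg ≈ 285.1 kg (4 s.f.).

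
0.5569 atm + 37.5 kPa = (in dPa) 9.393e+05. Check: 1 atm = 101325 Pa, so 0.5569 atm = 0.5569 * 101325 = 56427.892 Pa. 1 kPa = 1000 Pa, so 37.5 kPa = 37.5 * 1000 = 37500 Pa. Sum: 56427.892 + 37500 = 93927.892 Pa. 1 dPa = 0.1 Pa, so 93927.892 Pa = 93927.892 / 0.1 = 939278.92 dPa ≈ 9.393e+05 dPa (4 s.f.).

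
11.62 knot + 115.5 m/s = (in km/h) 437.3. Check: 1 knot = 0.51444444 m/s, so 11.62 knot = 11.62 * 0.51444444 = 5.9778444 m/s. 115.5 m/s is already in m/s. Sum: 5.9778444 + 115.5 = 121.47784 m/s. 1 km/h = 0.27777778 m/s, so 121.47784 m/s = 121.47784 / 0.27777778 = 437.32024 km/h ≈ 437.3 km/h (4 s.f.).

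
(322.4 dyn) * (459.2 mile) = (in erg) 1 dyn = 1e-05 N, so 322.4 dyn = 322.4 * 1e-05 = 0.003224 N. 1 mile = 1609.344 m, so 459.2 mile = 459.2 * 1609.344 = 739010.76 m. Combine: 0.003224 N * 739010.76 m = 2382.5707 J. 1 erg = 1e-07 J, so 2382.5707 J = 2382.5707 / 1e-07 = 2.3825707e+10 erg ≈ 2.383e+10 erg (4 s.f.). Final answer: 2.383e+10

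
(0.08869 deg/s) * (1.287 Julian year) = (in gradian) 1 deg/s = 0.017453293 rad/s, so 0.08869 deg/s = 0.08869 * 0.017453293 = 0.0015479325 rad/s. 1 Julian year = 31557600 s, so 1.287 Julian year = 1.287 * 31557600 = 40614631 s. Combine: 0.0015479325 rad/s * 40614631 s = 62868.708 rad. 1 gradian = 0.015707963 rad, so 62868.708 rad = 62868.708 / 0.015707963 = 4002346.3 gradian ≈ 4.002e+06 gradian (4 s.f.). Final answer: 4.002e+06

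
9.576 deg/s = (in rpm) 1 deg/s = 0.017453293 rad/s, so 9.576 deg/s = 9.576 * 0.017453293 = 0.16713273 rad/s. 1 rpm = 0.10471976 rad/s, so 0.16713273 rad/s = 0.16713273 / 0.10471976 = 1.596 rpm. Final answer: 1.596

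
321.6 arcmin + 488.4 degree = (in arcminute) 2.963e+04. Check: 1 arcmin = 0.00029088821 rad, so 321.6 arcmin = 321.6 * 0.00029088821 = 0.093549648 rad. 1 degree = 0.017453293 rad, so 488.4 degree = 488.4 * 0.017453293 = 8.5241881 rad. Sum: 0.093549648 + 8.5241881 = 8.6177377 rad. 1 arcminute = 0.00029088821 rad, so 8.6177377 rad = 8.6177377 / 0.00029088821 = 29625.6 arcminute ≈ 2.963e+04 arcminute (4 s.f.).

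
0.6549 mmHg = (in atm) 1 mmHg = 133.32237 Pa, so 0.6549 mmHg = 0.6549 * 133.32237 = 87.312819 Pa. 1 atm = 101325 Pa, so 87.312819 Pa = 87.312819 / 101325 = 0.00086171053 atm ≈ 0.0008617 atm (4 s.f.). Final answer: 0.0008617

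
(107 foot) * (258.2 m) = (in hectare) 1 foot = 0.3048 m, so 107 foot = 107 * 0.3048 = 32.6136 m. 258.2 m is already in m. Combine: 32.6136 m * 258.2 m = 8420.8315 m^2. 1 hectare = 10000 m^2, so 8420.8315 m^2 = 8420.8315 / 10000 = 0.84208315 hectare ≈ 0.8421 hectare (4 s.f.). Final answer: 0.8421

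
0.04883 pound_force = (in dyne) 1 pound_force = 4.4482216 N, so 0.04883 pound_force = 0.04883 * 4.4482216 = 0.21720666 N. 1 dyne = 1e-05 N, so 0.21720666 N = 0.21720666 / 1e-05 = 21720.666 dyne ≈ 2.172e+04 dyne (4 s.f.). Final answer: 2.172e+04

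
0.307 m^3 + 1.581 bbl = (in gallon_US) 147.5. Check: 0.307 m^3 is already in m^3. 1 bbl = 0.15898729 m^3, so 1.581 bbl = 1.581 * 0.15898729 = 0.25135891 m^3. Sum: 0.307 + 0.25135891 = 0.55835891 m^3. 1 gallon_US = 0.0037854118 m^3, so 0.55835891 m^3 = 0.55835891 / 0.0037854118 = 147.50282 gallon_US ≈ 147.5 gallon_US (4 s.f.).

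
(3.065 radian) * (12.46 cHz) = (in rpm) 3.065 radian = 3.065 rad. 1 cHz = 0.01 Hz, so 12.46 cHz = 12.46 * 0.01 = 0.1246 Hz. Combine: 3.065 rad * 0.1246 Hz = 0.381899 rad/s. 1 rpm = 0.10471976 rad/s, so 0.381899 rad/s = 0.381899 / 0.10471976 = 3.6468668 rpm ≈ 3.647 rpm (4 s.f.). Final answer: 3.647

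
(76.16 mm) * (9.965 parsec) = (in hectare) 1 mm = 0.001 m, so 76.16 mm = 76.16 * 0.001 = 0.07616 m. 1 parsec = 3.0856776e+16 m, so 9.965 parsec = 9.965 * 3.0856776e+16 = 3.0748777e+17 m. Combine: 0.07616 m * 3.0748777e+17 m = 2.3418269e+16 m^2. 1 hectare = 10000 m^2, so 2.3418269e+16 m^2 = 2.3418269e+16 / 10000 = 2.3418269e+12 hectare ≈ 2.342e+12 hectare (4 s.f.). Final answer: 2.342e+12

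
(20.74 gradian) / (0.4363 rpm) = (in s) 1 gradian = 0.015707963 rad, so 20.74 gradian = 20.74 * 0.015707963 = 0.32578316 rad. 1 rpm = 0.10471976 rad/s, so 0.4363 rpm = 0.4363 * 0.10471976 = 0.045689229 rad/s. Combine: 0.32578316 rad / 0.045689229 rad/s = 7.1304149 s. Result: 7.1304149 s ≈ 7.13 s (4 s.f.). Final answer: 7.13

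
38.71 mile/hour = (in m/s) 17.3. Check: 1 mile/hour = 0.44704 m/s, so 38.71 mile/hour = 38.71 * 0.44704 = 17.304918 m/s. Result: 17.304918 m/s ≈ 17.3 m/s (4 s.f.).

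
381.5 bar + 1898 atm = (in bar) 2305. Check: 1 bar = 100000 Pa, so 381.5 bar = 381.5 * 100000 = 38150000 Pa. 1 atm = 101325 Pa, so 1898 atm = 1898 * 101325 = 1.9231485e+08 Pa. Sum: 38150000 + 1.9231485e+08 = 2.3046485e+08 Pa. 1 bar = 100000 Pa, so 2.3046485e+08 Pa = 2.3046485e+08 / 100000 = 2304.6485 bar ≈ 2305 bar (4 s.f.).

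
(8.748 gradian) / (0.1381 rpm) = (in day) 1 gradian = 0.015707963 rad, so 8.748 gradian = 8.748 * 0.015707963 = 0.13741326 rad. 1 rpm = 0.10471976 rad/s, so 0.1381 rpm = 0.1381 * 0.10471976 = 0.014461798 rad/s. Combine: 0.13741326 rad / 0.014461798 rad/s = 9.5018103 s. 1 day = 86400 s, so 9.5018103 s = 9.5018103 / 86400 = 0.00010997466 day ≈ 0.00011 day (4 s.f.). Final answer: 0.00011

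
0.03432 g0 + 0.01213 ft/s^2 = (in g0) 0.0347. Check: 1 g0 = 9.80665 m/s^2, so 0.03432 g0 = 0.03432 * 9.80665 = 0.33656423 m/s^2. 1 ft/s^2 = 0.3048 m/s^2, so 0.01213 ft/s^2 = 0.01213 * 0.3048 = 0.003697224 m/s^2. Sum: 0.33656423 + 0.003697224 = 0.34026145 m/s^2. 1 g0 = 9.80665 m/s^2, so 0.34026145 m/s^2 = 0.34026145 / 9.80665 = 0.034697012 g0 ≈ 0.0347 g0 (4 s.f.).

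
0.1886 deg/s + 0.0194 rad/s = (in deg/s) 1 deg/s = 0.017453293 rad/s, so 0.1886 deg/s = 0.1886 * 0.017453293 = 0.003291691 rad/s. 0.0194 rad/s is already in rad/s. Sum: 0.003291691 + 0.0194 = 0.022691691 rad/s. 1 deg/s = 0.017453293 rad/s, so 0.022691691 rad/s = 0.022691691 / 0.017453293 = 1.3001381 deg/s ≈ 1.3 deg/s (4 s.f.). Final answer: 1.3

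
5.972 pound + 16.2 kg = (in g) 1 pound = 0.45359237 kg, so 5.972 pound = 5.972 * 0.45359237 = 2.7088536 kg. 16.2 kg is already in kg. Sum: 2.7088536 + 16.2 = 18.908854 kg. 1 g = 0.001 kg, so 18.908854 kg = 18.908854 / 0.001 = 18908.854 g ≈ 1.891e+04 g (4 s.f.). Final answer: 1.891e+04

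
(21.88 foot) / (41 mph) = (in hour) 0.0001011. Check: 1 foot = 0.3048 m, so 21.88 foot = 21.88 * 0.3048 = 6.669024 m. 1 mph = 0.44704 m/s, so 41 mph = 41 * 0.44704 = 18.32864 m/s. Combine: 6.669024 m / 18.32864 m/s = 0.36385809 s. 1 hour = 3600 s, so 0.36385809 s = 0.36385809 / 3600 = 0.00010107169 hour ≈ 0.0001011 hour (4 s.f.).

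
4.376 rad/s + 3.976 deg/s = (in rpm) 42.45. Check: 4.376 rad/s is already in rad/s. 1 deg/s = 0.017453293 rad/s, so 3.976 deg/s = 3.976 * 0.017453293 = 0.069394291 rad/s. Sum: 4.376 + 0.069394291 = 4.4453943 rad/s. 1 rpm = 0.10471976 rad/s, so 4.4453943 rad/s = 4.4453943 / 0.10471976 = 42.450389 rpm ≈ 42.45 rpm (4 s.f.).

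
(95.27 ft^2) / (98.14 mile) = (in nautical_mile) 3.026e-08. Check: 1 ft^2 = 0.09290304 m^2, so 95.27 ft^2 = 95.27 * 0.09290304 = 8.8508726 m^2. 1 mile = 1609.344 m, so 98.14 mile = 98.14 * 1609.344 = 157941.02 m. Combine: 8.8508726 m^2 / 157941.02 m = 5.60391e-05 m. 1 nautical_mile = 1852 m, so 5.60391e-05 m = 5.60391e-05 / 1852 = 3.0258693e-08 nautical_mile ≈ 3.026e-08 nautical_mile (4 s.f.).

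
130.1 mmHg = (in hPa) 173.5. Check: 1 mmHg = 133.32237 Pa, so 130.1 mmHg = 130.1 * 133.32237 = 17345.24 Pa. 1 hPa = 100 Pa, so 17345.24 Pa = 17345.24 / 100 = 173.4524 hPa ≈ 173.5 hPa (4 s.f.).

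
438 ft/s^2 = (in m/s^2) 133.5. Check: 1 ft/s^2 = 0.3048 m/s^2, so 438 ft/s^2 = 438 * 0.3048 = 133.5024 m/s^2. Result: 133.5024 m/s^2 ≈ 133.5 m/s^2 (4 s.f.).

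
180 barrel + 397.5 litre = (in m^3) 1 barrel = 0.15898729 m^3, so 180 barrel = 180 * 0.15898729 = 28.617713 m^3. 1 litre = 0.001 m^3, so 397.5 litre = 397.5 * 0.001 = 0.3975 m^3. Sum: 28.617713 + 0.3975 = 29.015213 m^3. Result: 29.015213 m^3 ≈ 29.02 m^3 (4 s.f.). Final answer: 29.02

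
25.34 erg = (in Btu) 1 erg = 1e-07 J, so 25.34 erg = 25.34 * 1e-07 = 2.534e-06 J. 1 Btu = 1055.0559 J, so 2.534e-06 J = 2.534e-06 / 1055.0559 = 2.4017686e-09 Btu ≈ 2.402e-09 Btu (4 s.f.). Final answer: 2.402e-09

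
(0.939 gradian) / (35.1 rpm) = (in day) 1 gradian = 0.015707963 rad, so 0.939 gradian = 0.939 * 0.015707963 = 0.014749778 rad. 1 rpm = 0.10471976 rad/s, so 35.1 rpm = 35.1 * 0.10471976 = 3.6756634 rad/s. Combine: 0.014749778 rad / 3.6756634 rad/s = 0.0040128205 s. 1 day = 86400 s, so 0.0040128205 s = 0.0040128205 / 86400 = 4.6444682e-08 day ≈ 4.644e-08 day (4 s.f.). Final answer: 4.644e-08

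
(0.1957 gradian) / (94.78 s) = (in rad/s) 1 gradian = 0.015707963 rad, so 0.1957 gradian = 0.1957 * 0.015707963 = 0.0030740484 rad. 94.78 s is already in s. Combine: 0.0030740484 rad / 94.78 s = 3.2433514e-05 rad/s. Result: 3.2433514e-05 rad/s ≈ 3.243e-05 rad/s (4 s.f.). Final answer: 3.243e-05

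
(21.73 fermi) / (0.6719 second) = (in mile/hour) 1 fermi = 1e-15 m, so 21.73 fermi = 21.73 * 1e-15 = 2.173e-14 m. 0.6719 second = 0.6719 s. Combine: 2.173e-14 m / 0.6719 s = 3.2341122e-14 m/s. 1 mile/hour = 0.44704 m/s, so 3.2341122e-14 m/s = 3.2341122e-14 / 0.44704 = 7.234503e-14 mile/hour ≈ 7.235e-14 mile/hour (4 s.f.). Final answer: 7.235e-14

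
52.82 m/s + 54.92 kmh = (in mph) 152.3. Check: 52.82 m/s is already in m/s. 1 kmh = 0.27777778 m/s, so 54.92 kmh = 54.92 * 0.27777778 = 15.255556 m/s. Sum: 52.82 + 15.255556 = 68.075556 m/s. 1 mph = 0.44704 m/s, so 68.075556 m/s = 68.075556 / 0.44704 = 152.28068 mph ≈ 152.3 mph (4 s.f.).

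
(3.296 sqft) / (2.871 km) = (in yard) 0.0001166. Check: 1 sqft = 0.09290304 m^2, so 3.296 sqft = 3.296 * 0.09290304 = 0.30620842 m^2. 1 km = 1000 m, so 2.871 km = 2.871 * 1000 = 2871 m. Combine: 0.30620842 m^2 / 2871 m = 0.00010665567 m. 1 yard = 0.9144 m, so 0.00010665567 m = 0.00010665567 / 0.9144 = 0.00011664006 yard ≈ 0.0001166 yard (4 s.f.).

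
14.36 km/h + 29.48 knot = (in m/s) 19.15. Check: 1 km/h = 0.27777778 m/s, so 14.36 km/h = 14.36 * 0.27777778 = 3.9888889 m/s. 1 knot = 0.51444444 m/s, so 29.48 knot = 29.48 * 0.51444444 = 15.165822 m/s. Sum: 3.9888889 + 15.165822 = 19.154711 m/s. Result: 19.154711 m/s ≈ 19.15 m/s (4 s.f.).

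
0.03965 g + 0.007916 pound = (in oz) 0.1281. Check: 1 g = 0.001 kg, so 0.03965 g = 0.03965 * 0.001 = 3.965e-05 kg. 1 pound = 0.45359237 kg, so 0.007916 pound = 0.007916 * 0.45359237 = 0.0035906372 kg. Sum: 3.965e-05 + 0.0035906372 = 0.0036302872 kg. 1 oz = 0.028349523 kg, so 0.0036302872 kg = 0.0036302872 / 0.028349523 = 0.12805461 oz ≈ 0.1281 oz (4 s.f.).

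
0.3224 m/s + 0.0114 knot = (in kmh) 0.3224 m/s is already in m/s. 1 knot = 0.51444444 m/s, so 0.0114 knot = 0.0114 * 0.51444444 = 0.0058646667 m/s. Sum: 0.3224 + 0.0058646667 = 0.32826467 m/s. 1 kmh = 0.27777778 m/s, so 0.32826467 m/s = 0.32826467 / 0.27777778 = 1.1817528 kmh ≈ 1.182 kmh (4 s.f.). Final answer: 1.182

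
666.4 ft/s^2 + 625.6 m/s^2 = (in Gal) 1 ft/s^2 = 0.3048 m/s^2, so 666.4 ft/s^2 = 666.4 * 0.3048 = 203.11872 m/s^2. 625.6 m/s^2 is already in m/s^2. Sum: 203.11872 + 625.6 = 828.71872 m/s^2. 1 Gal = 0.01 m/s^2, so 828.71872 m/s^2 = 828.71872 / 0.01 = 82871.872 Gal ≈ 8.287e+04 Gal (4 s.f.). Final answer: 8.287e+04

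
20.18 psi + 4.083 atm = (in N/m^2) 1 psi = 6894.7573 Pa, so 20.18 psi = 20.18 * 6894.7573 = 139136.2 Pa. 1 atm = 101325 Pa, so 4.083 atm = 4.083 * 101325 = 413709.98 Pa. Sum: 139136.2 + 413709.98 = 552846.18 Pa. 552846.18 Pa = 552846.18 N/m^2 ≈ 5.528e+05 N/m^2 (4 s.f.). Final answer: 5.528e+05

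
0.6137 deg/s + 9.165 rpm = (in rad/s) 1 deg/s = 0.017453293 rad/s, so 0.6137 deg/s = 0.6137 * 0.017453293 = 0.010711086 rad/s. 1 rpm = 0.10471976 rad/s, so 9.165 rpm = 9.165 * 0.10471976 = 0.95975656 rad/s. Sum: 0.010711086 + 0.95975656 = 0.97046764 rad/s. Result: 0.97046764 rad/s ≈ 0.9705 rad/s (4 s.f.). Final answer: 0.9705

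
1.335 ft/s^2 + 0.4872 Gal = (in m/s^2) 1 ft/s^2 = 0.3048 m/s^2, so 1.335 ft/s^2 = 1.335 * 0.3048 = 0.406908 m/s^2. 1 Gal = 0.01 m/s^2, so 0.4872 Gal = 0.4872 * 0.01 = 0.004872 m/s^2. Sum: 0.406908 + 0.004872 = 0.41178 m/s^2. Result: 0.41178 m/s^2 ≈ 0.4118 m/s^2 (4 s.f.). Final answer: 0.4118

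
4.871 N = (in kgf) 1 kgf = 9.80665 N, so 4.871 N = 4.871 / 9.80665 = 0.49670377 kgf ≈ 0.4967 kgf (4 s.f.). Final answer: 0.4967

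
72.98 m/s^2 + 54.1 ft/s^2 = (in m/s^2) 89.47. Check: 72.98 m/s^2 is already in m/s^2. 1 ft/s^2 = 0.3048 m/s^2, so 54.1 ft/s^2 = 54.1 * 0.3048 = 16.48968 m/s^2. Sum: 72.98 + 16.48968 = 89.46968 m/s^2. Result: 89.46968 m/s^2 ≈ 89.47 m/s^2 (4 s.f.).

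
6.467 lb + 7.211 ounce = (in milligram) 1 lb = 0.45359237 kg, so 6.467 lb = 6.467 * 0.45359237 = 2.9333819 kg. 1 ounce = 0.028349523 kg, so 7.211 ounce = 7.211 * 0.028349523 = 0.20442841 kg. Sum: 2.9333819 + 0.20442841 = 3.1378103 kg. 1 milligram = 1e-06 kg, so 3.1378103 kg = 3.1378103 / 1e-06 = 3137810.3 milligram ≈ 3.138e+06 milligram (4 s.f.). Final answer: 3.138e+06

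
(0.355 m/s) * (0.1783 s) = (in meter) 0.355 m/s is already in m/s. 0.1783 s is already in s. Combine: 0.355 m/s * 0.1783 s = 0.0632965 m. 0.0632965 m = 0.0632965 meter ≈ 0.0633 meter (4 s.f.). Final answer: 0.0633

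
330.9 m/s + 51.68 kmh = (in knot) 330.9 m/s is already in m/s. 1 kmh = 0.27777778 m/s, so 51.68 kmh = 51.68 * 0.27777778 = 14.355556 m/s. Sum: 330.9 + 14.355556 = 345.25556 m/s. 1 knot = 0.51444444 m/s, so 345.25556 m/s = 345.25556 / 0.51444444 = 671.12311 knot ≈ 671.1 knot (4 s.f.). Final answer: 671.1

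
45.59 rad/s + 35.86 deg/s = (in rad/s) 45.59 rad/s is already in rad/s. 1 deg/s = 0.017453293 rad/s, so 35.86 deg/s = 35.86 * 0.017453293 = 0.62587507 rad/s. Sum: 45.59 + 0.62587507 = 46.215875 rad/s. Result: 46.215875 rad/s ≈ 46.22 rad/s (4 s.f.). Final answer: 46.22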